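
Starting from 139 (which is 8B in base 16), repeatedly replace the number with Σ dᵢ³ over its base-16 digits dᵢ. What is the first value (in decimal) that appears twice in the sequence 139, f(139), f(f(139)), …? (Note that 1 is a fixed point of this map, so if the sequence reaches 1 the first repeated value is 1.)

139 = (8,11)_16 → 1843
1843 = (7,3,3)_16 → 397
397 = (1,8,13)_16 → 2710
2710 = (10,9,6)_16 → 1945
1945 = (7,9,9)_16 → 1801
1801 = (7,0,9)_16 → 1072
1072 = (4,3,0)_16 → 91
91 = (5,11)_16 → 1456
1456 = (5,11,0)_16 → 1456  — 1456 already appeared earlier.

1456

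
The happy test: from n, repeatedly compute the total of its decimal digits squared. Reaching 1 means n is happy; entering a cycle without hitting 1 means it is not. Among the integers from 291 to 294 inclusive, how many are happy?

291: 291 → 86 → 100 → 1  (reaches 1)
292: 292 → 89 → 145 → 42 → 20 → 4 → 16 → 37 → 58 → 89  (repeats 89)
293: 293 → 94 → 97 → 130 → 10 → 1  (reaches 1)
294: 294 → 101 → 2 → 4 → 16 → 37 → 58 → 89 → 145 → 42 → 20 → 4  (repeats 4)
happy: 291, 293

2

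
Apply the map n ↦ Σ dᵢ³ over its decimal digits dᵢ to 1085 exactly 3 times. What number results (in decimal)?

1085 → 638
638 → 755
755 → 593

593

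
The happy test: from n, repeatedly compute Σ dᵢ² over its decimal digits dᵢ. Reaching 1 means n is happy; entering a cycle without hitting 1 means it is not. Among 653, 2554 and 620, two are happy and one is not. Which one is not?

620

653: 653 → 70 → 49 → 97 → 130 → 10 → 1  — reaches 1 (happy)
2554: 2554 → 70 → 49 → 97 → 130 → 10 → 1  — reaches 1 (happy)
620: 620 → 40 → 16 → 37 → 58 → 89 → 145 → 42 → 20 → 4 → 16  — repeats 16 (not happy)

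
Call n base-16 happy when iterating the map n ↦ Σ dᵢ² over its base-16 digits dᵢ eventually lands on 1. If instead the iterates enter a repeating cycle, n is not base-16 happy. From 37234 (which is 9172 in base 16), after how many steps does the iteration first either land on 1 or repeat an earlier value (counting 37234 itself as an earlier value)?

37234 = (9,1,7,2)_16 → 9² + 1² + 7² + 2² = 135
135 = (8,7)_16 → 8² + 7² = 113
113 = (7,1)_16 → 7² + 1² = 50
50 = (3,2)_16 → 3² + 2² = 13
13 = (13)_16 → 13² = 169
169 = (10,9)_16 → 10² + 9² = 181
181 = (11,5)_16 → 11² + 5² = 146
146 = (9,2)_16 → 9² + 2² = 85
85 = (5,5)_16 → 5² + 5² = 50  — 50 repeats.
That took 9 steps.

9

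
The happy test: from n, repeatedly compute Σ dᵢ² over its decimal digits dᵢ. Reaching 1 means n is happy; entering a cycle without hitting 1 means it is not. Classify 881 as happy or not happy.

happy

881 → 129
129 → 86
86 → 100
100 → 1  — reached 1.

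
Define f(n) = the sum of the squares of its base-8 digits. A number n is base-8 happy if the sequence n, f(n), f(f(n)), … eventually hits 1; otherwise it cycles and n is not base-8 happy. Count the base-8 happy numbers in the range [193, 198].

193: 193 → 10 → 5 → 25 → 10  (repeats 10)
194: 194 → 13 → 26 → 13  (repeats 13)
195: 195 → 18 → 8 → 1  (reaches 1)
196: 196 → 25 → 10 → 5 → 25  (repeats 25)
197: 197 → 34 → 20 → 20  (repeats 20)
198: 198 → 45 → 50 → 40 → 25 → 10 → 5 → 25  (repeats 25)
base-8 happy: 195

1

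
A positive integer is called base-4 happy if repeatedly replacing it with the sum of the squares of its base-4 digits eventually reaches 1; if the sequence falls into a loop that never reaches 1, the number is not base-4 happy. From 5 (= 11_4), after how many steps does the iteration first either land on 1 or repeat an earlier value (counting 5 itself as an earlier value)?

3

5 = (1,1)_4 → 1² + 1² = 2
2 = (2)_4 → 2² = 4
4 = (1,0)_4 → 1² + 0² = 1  — reached 1.
That took 3 steps.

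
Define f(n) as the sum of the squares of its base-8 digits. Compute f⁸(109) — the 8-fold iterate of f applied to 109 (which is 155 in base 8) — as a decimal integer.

109 = (1,5,5)_8 → 1² + 5² + 5² = 1 + 25 + 25 = 51
51 = (6,3)_8 → 6² + 3² = 36 + 9 = 45
45 = (5,5)_8 → 5² + 5² = 25 + 25 = 50
50 = (6,2)_8 → 6² + 2² = 36 + 4 = 40
40 = (5,0)_8 → 5² + 0² = 25 + 0 = 25
25 = (3,1)_8 → 3² + 1² = 9 + 1 = 10
10 = (1,2)_8 → 1² + 2² = 1 + 4 = 5
5 = (5)_8 → 5² = 25

25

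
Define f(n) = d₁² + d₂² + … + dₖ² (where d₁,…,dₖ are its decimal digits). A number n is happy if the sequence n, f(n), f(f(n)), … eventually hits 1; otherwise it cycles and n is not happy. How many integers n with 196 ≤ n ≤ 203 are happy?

1

196: 196 → 118 → 66 → 72 → 53 → 34 → 25 → 29 → 85 → 89 → 145 → 42 → 20 → 4 → 16 → 37 → 58 → 89  (repeats 89)
197: 197 → 131 → 11 → 2 → 4 → 16 → 37 → 58 → 89 → 145 → 42 → 20 → 4  (repeats 4)
198: 198 → 146 → 53 → 34 → 25 → 29 → 85 → 89 → 145 → 42 → 20 → 4 → 16 → 37 → 58 → 89  (repeats 89)
199: 199 → 163 → 46 → 52 → 29 → 85 → 89 → 145 → 42 → 20 → 4 → 16 → 37 → 58 → 89  (repeats 89)
200: 200 → 4 → 16 → 37 → 58 → 89 → 145 → 42 → 20 → 4  (repeats 4)
201: 201 → 5 → 25 → 29 → 85 → 89 → 145 → 42 → 20 → 4 → 16 → 37 → 58 → 89  (repeats 89)
202: 202 → 8 → 64 → 52 → 29 → 85 → 89 → 145 → 42 → 20 → 4 → 16 → 37 → 58 → 89  (repeats 89)
203: 203 → 13 → 10 → 1  (reaches 1)
happy: 203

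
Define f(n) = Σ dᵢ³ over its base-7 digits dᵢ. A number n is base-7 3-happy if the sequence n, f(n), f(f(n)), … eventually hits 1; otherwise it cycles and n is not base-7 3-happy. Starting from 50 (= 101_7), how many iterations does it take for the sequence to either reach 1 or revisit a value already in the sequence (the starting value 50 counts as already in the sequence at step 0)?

50 = (1,0,1)_7 → 1³ + 0³ + 1³ = 1 + 0 + 1 = 2
2 = (2)_7 → 2³ = 8
8 = (1,1)_7 → 1³ + 1³ = 1 + 1 = 2  — 2 repeats.
That took 3 steps.

3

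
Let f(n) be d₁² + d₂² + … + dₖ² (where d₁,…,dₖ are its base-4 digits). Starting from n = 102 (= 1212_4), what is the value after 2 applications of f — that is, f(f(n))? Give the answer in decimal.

8

102 = (1,2,1,2)_4 → 10
10 = (2,2)_4 → 8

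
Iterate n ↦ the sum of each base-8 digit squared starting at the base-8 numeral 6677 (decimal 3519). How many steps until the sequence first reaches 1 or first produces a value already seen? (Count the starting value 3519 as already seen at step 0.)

3519 = (6,6,7,7)_8 → 170
170 = (2,5,2)_8 → 33
33 = (4,1)_8 → 17
17 = (2,1)_8 → 5
5 = (5)_8 → 25
25 = (3,1)_8 → 10
10 = (1,2)_8 → 5  — 5 repeats.
That took 7 steps.

7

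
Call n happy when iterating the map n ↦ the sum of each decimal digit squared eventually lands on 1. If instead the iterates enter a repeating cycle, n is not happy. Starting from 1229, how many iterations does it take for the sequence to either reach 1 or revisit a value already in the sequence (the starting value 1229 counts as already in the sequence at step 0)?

1229 → 1² + 2² + 2² + 9² = 90
90 → 9² + 0² = 81
81 → 8² + 1² = 65
65 → 6² + 5² = 61
61 → 6² + 1² = 37
37 → 3² + 7² = 58
58 → 5² + 8² = 89
89 → 8² + 9² = 145
145 → 1² + 4² + 5² = 42
42 → 4² + 2² = 20
20 → 2² + 0² = 4
4 → 4² = 16
16 → 1² + 6² = 37  — 37 repeats.
That took 13 steps.

13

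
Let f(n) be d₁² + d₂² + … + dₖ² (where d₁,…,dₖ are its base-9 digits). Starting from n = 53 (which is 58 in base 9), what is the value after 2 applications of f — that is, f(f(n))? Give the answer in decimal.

65

53 = (5,8)_9 → 5² + 8² = 25 + 64 = 89
89 = (1,0,8)_9 → 1² + 0² + 8² = 1 + 0 + 64 = 65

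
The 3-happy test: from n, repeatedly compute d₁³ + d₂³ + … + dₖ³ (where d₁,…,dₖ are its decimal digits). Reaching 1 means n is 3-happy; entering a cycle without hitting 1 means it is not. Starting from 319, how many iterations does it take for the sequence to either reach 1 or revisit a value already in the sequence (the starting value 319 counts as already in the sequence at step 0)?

7

319 → 3³ + 1³ + 9³ = 757
757 → 7³ + 5³ + 7³ = 811
811 → 8³ + 1³ + 1³ = 514
514 → 5³ + 1³ + 4³ = 190
190 → 1³ + 9³ + 0³ = 730
730 → 7³ + 3³ + 0³ = 370
370 → 3³ + 7³ + 0³ = 370  — 370 repeats.
That took 7 steps.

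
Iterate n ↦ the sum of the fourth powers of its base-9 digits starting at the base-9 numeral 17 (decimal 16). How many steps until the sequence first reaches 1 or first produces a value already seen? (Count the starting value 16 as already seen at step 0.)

16 = (1,7)_9 → 2402
2402 = (3,2,5,8)_9 → 4818
4818 = (6,5,4,3)_9 → 2258
2258 = (3,0,7,8)_9 → 6578
6578 = (1,0,0,1,8)_9 → 4098
4098 = (5,5,5,3)_9 → 1956
1956 = (2,6,1,3)_9 → 1394
1394 = (1,8,1,8)_9 → 8194
8194 = (1,2,2,1,4)_9 → 290
290 = (3,5,2)_9 → 722
722 = (8,8,2)_9 → 8208
8208 = (1,2,2,3,0)_9 → 114
114 = (1,3,6)_9 → 1378
1378 = (1,8,0,1)_9 → 4098  — 4098 repeats.
That took 14 steps.

14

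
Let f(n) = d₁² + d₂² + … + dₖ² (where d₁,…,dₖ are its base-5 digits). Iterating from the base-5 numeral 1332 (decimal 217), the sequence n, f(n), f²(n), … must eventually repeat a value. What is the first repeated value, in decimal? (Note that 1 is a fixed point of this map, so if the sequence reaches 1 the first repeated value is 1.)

217 = (1,3,3,2)_5 → 23
23 = (4,3)_5 → 25
25 = (1,0,0)_5 → 1  — reached the fixed point 1.
1 → 1, so 1 is the first repeated value.

1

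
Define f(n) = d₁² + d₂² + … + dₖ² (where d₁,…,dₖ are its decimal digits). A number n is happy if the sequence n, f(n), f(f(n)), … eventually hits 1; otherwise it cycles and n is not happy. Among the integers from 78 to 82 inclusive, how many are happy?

2

78: 78 → 113 → 11 → 2 → 4 → 16 → 37 → 58 → 89 → 145 → 42 → 20 → 4  (repeats 4)
79: 79 → 130 → 10 → 1  (reaches 1)
80: 80 → 64 → 52 → 29 → 85 → 89 → 145 → 42 → 20 → 4 → 16 → 37 → 58 → 89  (repeats 89)
81: 81 → 65 → 61 → 37 → 58 → 89 → 145 → 42 → 20 → 4 → 16 → 37  (repeats 37)
82: 82 → 68 → 100 → 1  (reaches 1)
happy: 79, 82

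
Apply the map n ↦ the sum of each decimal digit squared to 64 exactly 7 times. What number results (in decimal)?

20

64 → 6² + 4² = 36 + 16 = 52
52 → 5² + 2² = 25 + 4 = 29
29 → 2² + 9² = 4 + 81 = 85
85 → 8² + 5² = 64 + 25 = 89
89 → 8² + 9² = 64 + 81 = 145
145 → 1² + 4² + 5² = 1 + 16 + 25 = 42
42 → 4² + 2² = 16 + 4 = 20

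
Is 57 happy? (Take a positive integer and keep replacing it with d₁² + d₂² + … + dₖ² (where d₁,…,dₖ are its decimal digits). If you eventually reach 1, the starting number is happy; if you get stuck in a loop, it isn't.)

57 → 74
74 → 65
65 → 61
61 → 37
37 → 58
58 → 89
89 → 145
145 → 42
42 → 20
20 → 4
4 → 16
16 → 37  — 37 already seen; the sequence cycles without reaching 1.

not happy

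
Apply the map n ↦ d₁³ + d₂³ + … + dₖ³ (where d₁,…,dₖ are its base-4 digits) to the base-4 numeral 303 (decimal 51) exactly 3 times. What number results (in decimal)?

51 = (3,0,3)_4 → 3³ + 0³ + 3³ = 27 + 0 + 27 = 54
54 = (3,1,2)_4 → 3³ + 1³ + 2³ = 27 + 1 + 8 = 36
36 = (2,1,0)_4 → 2³ + 1³ + 0³ = 8 + 1 + 0 = 9

9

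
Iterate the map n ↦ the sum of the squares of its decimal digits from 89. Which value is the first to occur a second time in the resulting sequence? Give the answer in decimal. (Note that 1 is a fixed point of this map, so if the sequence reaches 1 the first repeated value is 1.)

89 → 8² + 9² = 64 + 81 = 145
145 → 1² + 4² + 5² = 1 + 16 + 25 = 42
42 → 4² + 2² = 16 + 4 = 20
20 → 2² + 0² = 4 + 0 = 4
4 → 4² = 16
16 → 1² + 6² = 1 + 36 = 37
37 → 3² + 7² = 9 + 49 = 58
58 → 5² + 8² = 25 + 64 = 89  — 89 already appeared earlier.

89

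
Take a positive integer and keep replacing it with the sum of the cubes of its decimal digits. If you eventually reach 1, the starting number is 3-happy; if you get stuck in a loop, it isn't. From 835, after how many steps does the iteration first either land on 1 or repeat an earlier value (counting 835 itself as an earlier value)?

6

835 → 664
664 → 496
496 → 1009
1009 → 730
730 → 370
370 → 370  — 370 repeats.
That took 6 steps.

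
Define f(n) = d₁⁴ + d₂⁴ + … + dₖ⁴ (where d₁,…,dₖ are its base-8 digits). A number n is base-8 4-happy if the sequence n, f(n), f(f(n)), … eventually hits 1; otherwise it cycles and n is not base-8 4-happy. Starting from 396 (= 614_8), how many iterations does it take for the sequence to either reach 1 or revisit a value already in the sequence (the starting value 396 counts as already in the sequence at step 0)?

396 = (6,1,4)_8 → 6⁴ + 1⁴ + 4⁴ = 1296 + 1 + 256 = 1553
1553 = (3,0,2,1)_8 → 3⁴ + 0⁴ + 2⁴ + 1⁴ = 81 + 0 + 16 + 1 = 98
98 = (1,4,2)_8 → 1⁴ + 4⁴ + 2⁴ = 1 + 256 + 16 = 273
273 = (4,2,1)_8 → 4⁴ + 2⁴ + 1⁴ = 256 + 16 + 1 = 273  — 273 repeats.
That took 4 steps.

4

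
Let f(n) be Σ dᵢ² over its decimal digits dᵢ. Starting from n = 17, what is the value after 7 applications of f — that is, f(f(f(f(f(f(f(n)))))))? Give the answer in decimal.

42

17 → 1² + 7² = 50
50 → 5² + 0² = 25
25 → 2² + 5² = 29
29 → 2² + 9² = 85
85 → 8² + 5² = 89
89 → 8² + 9² = 145
145 → 1² + 4² + 5² = 42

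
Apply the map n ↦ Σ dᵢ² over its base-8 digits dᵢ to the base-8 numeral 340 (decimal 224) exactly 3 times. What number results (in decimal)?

224 = (3,4,0)_8 → 3² + 4² + 0² = 9 + 16 + 0 = 25
25 = (3,1)_8 → 3² + 1² = 9 + 1 = 10
10 = (1,2)_8 → 1² + 2² = 1 + 4 = 5

5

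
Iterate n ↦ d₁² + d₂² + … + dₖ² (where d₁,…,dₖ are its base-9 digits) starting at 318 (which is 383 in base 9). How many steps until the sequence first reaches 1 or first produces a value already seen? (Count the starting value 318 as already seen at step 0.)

318 = (3,8,3)_9 → 3² + 8² + 3² = 82
82 = (1,0,1)_9 → 1² + 0² + 1² = 2
2 = (2)_9 → 2² = 4
4 = (4)_9 → 4² = 16
16 = (1,7)_9 → 1² + 7² = 50
50 = (5,5)_9 → 5² + 5² = 50  — 50 repeats.
That took 6 steps.

6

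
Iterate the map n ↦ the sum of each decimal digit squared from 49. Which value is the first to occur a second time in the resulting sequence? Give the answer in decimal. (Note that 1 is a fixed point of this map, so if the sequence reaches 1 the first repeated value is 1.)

1

49 → 97
97 → 130
130 → 10
10 → 1  — reached the fixed point 1.
1 → 1, so 1 is the first repeated value.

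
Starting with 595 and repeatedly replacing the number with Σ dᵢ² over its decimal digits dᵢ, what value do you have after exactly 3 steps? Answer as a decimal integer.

595 → 5² + 9² + 5² = 131
131 → 1² + 3² + 1² = 11
11 → 1² + 1² = 2

2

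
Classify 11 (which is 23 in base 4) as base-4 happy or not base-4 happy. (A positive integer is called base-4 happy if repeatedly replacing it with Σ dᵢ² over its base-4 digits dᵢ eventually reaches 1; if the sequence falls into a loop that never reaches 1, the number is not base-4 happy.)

base-4 happy

11 = (2,3)_4 → 2² + 3² = 13
13 = (3,1)_4 → 3² + 1² = 10
10 = (2,2)_4 → 2² + 2² = 8
8 = (2,0)_4 → 2² + 0² = 4
4 = (1,0)_4 → 1² + 0² = 1  — reached 1.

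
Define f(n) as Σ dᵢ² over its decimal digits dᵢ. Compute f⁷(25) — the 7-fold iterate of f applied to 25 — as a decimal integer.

25 → 2² + 5² = 4 + 25 = 29
29 → 2² + 9² = 4 + 81 = 85
85 → 8² + 5² = 64 + 25 = 89
89 → 8² + 9² = 64 + 81 = 145
145 → 1² + 4² + 5² = 1 + 16 + 25 = 42
42 → 4² + 2² = 16 + 4 = 20
20 → 2² + 0² = 4 + 0 = 4

4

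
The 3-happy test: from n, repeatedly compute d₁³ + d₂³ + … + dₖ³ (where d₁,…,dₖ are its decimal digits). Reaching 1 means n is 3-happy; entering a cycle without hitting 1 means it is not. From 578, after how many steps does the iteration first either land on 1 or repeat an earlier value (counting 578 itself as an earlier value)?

5

578 → 5³ + 7³ + 8³ = 125 + 343 + 512 = 980
980 → 9³ + 8³ + 0³ = 729 + 512 + 0 = 1241
1241 → 1³ + 2³ + 4³ + 1³ = 1 + 8 + 64 + 1 = 74
74 → 7³ + 4³ = 343 + 64 = 407
407 → 4³ + 0³ + 7³ = 64 + 0 + 343 = 407  — 407 repeats.
That took 5 steps.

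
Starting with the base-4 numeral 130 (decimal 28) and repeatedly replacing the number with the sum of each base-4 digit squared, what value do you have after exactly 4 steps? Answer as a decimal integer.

1

28 = (1,3,0)_4 → 1² + 3² + 0² = 10
10 = (2,2)_4 → 2² + 2² = 8
8 = (2,0)_4 → 2² + 0² = 4
4 = (1,0)_4 → 1² + 0² = 1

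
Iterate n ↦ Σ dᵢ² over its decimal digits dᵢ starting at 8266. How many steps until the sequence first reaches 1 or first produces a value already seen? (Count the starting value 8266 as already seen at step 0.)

15

8266 → 140
140 → 17
17 → 50
50 → 25
25 → 29
29 → 85
85 → 89
89 → 145
145 → 42
42 → 20
20 → 4
4 → 16
16 → 37
37 → 58
58 → 89  — 89 repeats.
That took 15 steps.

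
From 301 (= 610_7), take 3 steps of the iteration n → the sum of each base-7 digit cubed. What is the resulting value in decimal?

301 = (6,1,0)_7 → 217
217 = (4,3,0)_7 → 91
91 = (1,6,0)_7 → 217

217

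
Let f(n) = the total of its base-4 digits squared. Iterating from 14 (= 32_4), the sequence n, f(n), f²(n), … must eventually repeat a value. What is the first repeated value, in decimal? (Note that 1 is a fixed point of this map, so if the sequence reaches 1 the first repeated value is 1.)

1

14 = (3,2)_4 → 3² + 2² = 9 + 4 = 13
13 = (3,1)_4 → 3² + 1² = 9 + 1 = 10
10 = (2,2)_4 → 2² + 2² = 4 + 4 = 8
8 = (2,0)_4 → 2² + 0² = 4 + 0 = 4
4 = (1,0)_4 → 1² + 0² = 1 + 0 = 1  — reached the fixed point 1.
1 → 1, so 1 is the first repeated value.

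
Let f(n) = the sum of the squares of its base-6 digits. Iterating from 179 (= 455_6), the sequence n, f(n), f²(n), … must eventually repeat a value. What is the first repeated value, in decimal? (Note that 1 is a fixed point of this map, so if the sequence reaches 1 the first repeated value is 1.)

26

179 = (4,5,5)_6 → 4² + 5² + 5² = 66
66 = (1,5,0)_6 → 1² + 5² + 0² = 26
26 = (4,2)_6 → 4² + 2² = 20
20 = (3,2)_6 → 3² + 2² = 13
13 = (2,1)_6 → 2² + 1² = 5
5 = (5)_6 → 5² = 25
25 = (4,1)_6 → 4² + 1² = 17
17 = (2,5)_6 → 2² + 5² = 29
29 = (4,5)_6 → 4² + 5² = 41
41 = (1,0,5)_6 → 1² + 0² + 5² = 26  — 26 already appeared earlier.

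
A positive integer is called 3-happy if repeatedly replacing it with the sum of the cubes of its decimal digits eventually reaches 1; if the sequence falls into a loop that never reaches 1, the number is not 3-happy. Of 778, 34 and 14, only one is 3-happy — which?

778: 778 → 1198 → 1243 → 100 → 1  — reaches 1 (3-happy)
34: 34 → 91 → 730 → 370 → 370  — repeats 370 (not 3-happy)
14: 14 → 65 → 341 → 92 → 737 → 713 → 371 → 371  — repeats 371 (not 3-happy)

778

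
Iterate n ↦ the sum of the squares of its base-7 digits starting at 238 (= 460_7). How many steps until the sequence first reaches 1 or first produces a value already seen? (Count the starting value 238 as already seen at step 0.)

3

238 = (4,6,0)_7 → 4² + 6² + 0² = 16 + 36 + 0 = 52
52 = (1,0,3)_7 → 1² + 0² + 3² = 1 + 0 + 9 = 10
10 = (1,3)_7 → 1² + 3² = 1 + 9 = 10  — 10 repeats.
That took 3 steps.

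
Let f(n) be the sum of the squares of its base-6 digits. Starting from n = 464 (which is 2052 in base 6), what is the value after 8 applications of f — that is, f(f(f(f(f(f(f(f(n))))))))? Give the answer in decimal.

464 = (2,0,5,2)_6 → 2² + 0² + 5² + 2² = 33
33 = (5,3)_6 → 5² + 3² = 34
34 = (5,4)_6 → 5² + 4² = 41
41 = (1,0,5)_6 → 1² + 0² + 5² = 26
26 = (4,2)_6 → 4² + 2² = 20
20 = (3,2)_6 → 3² + 2² = 13
13 = (2,1)_6 → 2² + 1² = 5
5 = (5)_6 → 5² = 25

25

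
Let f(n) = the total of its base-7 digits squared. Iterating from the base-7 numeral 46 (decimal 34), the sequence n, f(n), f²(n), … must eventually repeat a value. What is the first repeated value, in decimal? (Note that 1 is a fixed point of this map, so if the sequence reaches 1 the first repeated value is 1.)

10

34 = (4,6)_7 → 4² + 6² = 52
52 = (1,0,3)_7 → 1² + 0² + 3² = 10
10 = (1,3)_7 → 1² + 3² = 10  — 10 already appeared earlier.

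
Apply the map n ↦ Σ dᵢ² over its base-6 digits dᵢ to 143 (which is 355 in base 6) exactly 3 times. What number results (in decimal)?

143 = (3,5,5)_6 → 3² + 5² + 5² = 9 + 25 + 25 = 59
59 = (1,3,5)_6 → 1² + 3² + 5² = 1 + 9 + 25 = 35
35 = (5,5)_6 → 5² + 5² = 25 + 25 = 50

50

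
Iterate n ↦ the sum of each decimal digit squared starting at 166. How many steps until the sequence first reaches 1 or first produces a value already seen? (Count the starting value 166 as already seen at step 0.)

10

166 → 1² + 6² + 6² = 1 + 36 + 36 = 73
73 → 7² + 3² = 49 + 9 = 58
58 → 5² + 8² = 25 + 64 = 89
89 → 8² + 9² = 64 + 81 = 145
145 → 1² + 4² + 5² = 1 + 16 + 25 = 42
42 → 4² + 2² = 16 + 4 = 20
20 → 2² + 0² = 4 + 0 = 4
4 → 4² = 16
16 → 1² + 6² = 1 + 36 = 37
37 → 3² + 7² = 9 + 49 = 58  — 58 repeats.
That took 10 steps.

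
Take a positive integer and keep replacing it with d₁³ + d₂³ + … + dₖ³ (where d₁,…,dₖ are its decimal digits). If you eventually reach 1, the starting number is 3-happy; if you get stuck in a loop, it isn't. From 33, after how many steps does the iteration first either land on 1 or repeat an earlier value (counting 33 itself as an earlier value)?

33 → 3³ + 3³ = 27 + 27 = 54
54 → 5³ + 4³ = 125 + 64 = 189
189 → 1³ + 8³ + 9³ = 1 + 512 + 729 = 1242
1242 → 1³ + 2³ + 4³ + 2³ = 1 + 8 + 64 + 8 = 81
81 → 8³ + 1³ = 512 + 1 = 513
513 → 5³ + 1³ + 3³ = 125 + 1 + 27 = 153
153 → 1³ + 5³ + 3³ = 1 + 125 + 27 = 153  — 153 repeats.
That took 7 steps.

7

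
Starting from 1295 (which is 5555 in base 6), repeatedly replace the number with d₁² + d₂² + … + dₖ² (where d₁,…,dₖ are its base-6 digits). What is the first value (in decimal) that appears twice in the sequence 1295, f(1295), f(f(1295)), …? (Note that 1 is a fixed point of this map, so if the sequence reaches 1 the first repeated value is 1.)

1

1295 = (5,5,5,5)_6 → 5² + 5² + 5² + 5² = 100
100 = (2,4,4)_6 → 2² + 4² + 4² = 36
36 = (1,0,0)_6 → 1² + 0² + 0² = 1  — reached the fixed point 1.
1 → 1, so 1 is the first repeated value.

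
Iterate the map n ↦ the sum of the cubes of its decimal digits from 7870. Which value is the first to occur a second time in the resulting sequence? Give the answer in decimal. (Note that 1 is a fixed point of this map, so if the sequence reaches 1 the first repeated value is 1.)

7870 → 7³ + 8³ + 7³ + 0³ = 343 + 512 + 343 + 0 = 1198
1198 → 1³ + 1³ + 9³ + 8³ = 1 + 1 + 729 + 512 = 1243
1243 → 1³ + 2³ + 4³ + 3³ = 1 + 8 + 64 + 27 = 100
100 → 1³ + 0³ + 0³ = 1 + 0 + 0 = 1  — reached the fixed point 1.
1 → 1, so 1 is the first repeated value.

1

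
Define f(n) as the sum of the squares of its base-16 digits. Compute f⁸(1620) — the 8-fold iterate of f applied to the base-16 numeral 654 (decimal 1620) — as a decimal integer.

208

1620 = (6,5,4)_16 → 6² + 5² + 4² = 77
77 = (4,13)_16 → 4² + 13² = 185
185 = (11,9)_16 → 11² + 9² = 202
202 = (12,10)_16 → 12² + 10² = 244
244 = (15,4)_16 → 15² + 4² = 241
241 = (15,1)_16 → 15² + 1² = 226
226 = (14,2)_16 → 14² + 2² = 200
200 = (12,8)_16 → 12² + 8² = 208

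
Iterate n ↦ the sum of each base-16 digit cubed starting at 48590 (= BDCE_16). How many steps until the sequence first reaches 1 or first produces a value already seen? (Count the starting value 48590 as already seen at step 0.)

48590 = (11,13,12,14)_16 → 11³ + 13³ + 12³ + 14³ = 8000
8000 = (1,15,4,0)_16 → 1³ + 15³ + 4³ + 0³ = 3440
3440 = (13,7,0)_16 → 13³ + 7³ + 0³ = 2540
2540 = (9,14,12)_16 → 9³ + 14³ + 12³ = 5201
5201 = (1,4,5,1)_16 → 1³ + 4³ + 5³ + 1³ = 191
191 = (11,15)_16 → 11³ + 15³ = 4706
4706 = (1,2,6,2)_16 → 1³ + 2³ + 6³ + 2³ = 233
233 = (14,9)_16 → 14³ + 9³ = 3473
3473 = (13,9,1)_16 → 13³ + 9³ + 1³ = 2927
2927 = (11,6,15)_16 → 11³ + 6³ + 15³ = 4922
4922 = (1,3,3,10)_16 → 1³ + 3³ + 3³ + 10³ = 1055
1055 = (4,1,15)_16 → 4³ + 1³ + 15³ = 3440  — 3440 repeats.
That took 12 steps.

12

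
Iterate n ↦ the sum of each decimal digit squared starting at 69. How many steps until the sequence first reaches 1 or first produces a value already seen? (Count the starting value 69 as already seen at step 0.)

69 → 6² + 9² = 36 + 81 = 117
117 → 1² + 1² + 7² = 1 + 1 + 49 = 51
51 → 5² + 1² = 25 + 1 = 26
26 → 2² + 6² = 4 + 36 = 40
40 → 4² + 0² = 16 + 0 = 16
16 → 1² + 6² = 1 + 36 = 37
37 → 3² + 7² = 9 + 49 = 58
58 → 5² + 8² = 25 + 64 = 89
89 → 8² + 9² = 64 + 81 = 145
145 → 1² + 4² + 5² = 1 + 16 + 25 = 42
42 → 4² + 2² = 16 + 4 = 20
20 → 2² + 0² = 4 + 0 = 4
4 → 4² = 16  — 16 repeats.
That took 13 steps.

13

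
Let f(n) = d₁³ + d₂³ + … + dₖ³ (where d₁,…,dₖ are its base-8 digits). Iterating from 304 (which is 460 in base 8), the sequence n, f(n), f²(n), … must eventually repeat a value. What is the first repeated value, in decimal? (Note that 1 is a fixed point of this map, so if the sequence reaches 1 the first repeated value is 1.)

559

304 = (4,6,0)_8 → 4³ + 6³ + 0³ = 64 + 216 + 0 = 280
280 = (4,3,0)_8 → 4³ + 3³ + 0³ = 64 + 27 + 0 = 91
91 = (1,3,3)_8 → 1³ + 3³ + 3³ = 1 + 27 + 27 = 55
55 = (6,7)_8 → 6³ + 7³ = 216 + 343 = 559
559 = (1,0,5,7)_8 → 1³ + 0³ + 5³ + 7³ = 1 + 0 + 125 + 343 = 469
469 = (7,2,5)_8 → 7³ + 2³ + 5³ = 343 + 8 + 125 = 476
476 = (7,3,4)_8 → 7³ + 3³ + 4³ = 343 + 27 + 64 = 434
434 = (6,6,2)_8 → 6³ + 6³ + 2³ = 216 + 216 + 8 = 440
440 = (6,7,0)_8 → 6³ + 7³ + 0³ = 216 + 343 + 0 = 559  — 559 already appeared earlier.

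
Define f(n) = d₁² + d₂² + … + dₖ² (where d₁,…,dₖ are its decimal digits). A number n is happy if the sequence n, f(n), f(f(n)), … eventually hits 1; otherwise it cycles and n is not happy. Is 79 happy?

happy

79 → 7² + 9² = 49 + 81 = 130
130 → 1² + 3² + 0² = 1 + 9 + 0 = 10
10 → 1² + 0² = 1 + 0 = 1  — reached 1.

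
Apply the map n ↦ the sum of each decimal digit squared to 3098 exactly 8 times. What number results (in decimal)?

3098 → 3² + 0² + 9² + 8² = 9 + 0 + 81 + 64 = 154
154 → 1² + 5² + 4² = 1 + 25 + 16 = 42
42 → 4² + 2² = 16 + 4 = 20
20 → 2² + 0² = 4 + 0 = 4
4 → 4² = 16
16 → 1² + 6² = 1 + 36 = 37
37 → 3² + 7² = 9 + 49 = 58
58 → 5² + 8² = 25 + 64 = 89

89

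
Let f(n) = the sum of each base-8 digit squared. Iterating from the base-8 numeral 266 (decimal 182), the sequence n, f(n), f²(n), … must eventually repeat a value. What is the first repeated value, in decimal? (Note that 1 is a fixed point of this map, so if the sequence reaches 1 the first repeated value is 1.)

1

182 = (2,6,6)_8 → 2² + 6² + 6² = 4 + 36 + 36 = 76
76 = (1,1,4)_8 → 1² + 1² + 4² = 1 + 1 + 16 = 18
18 = (2,2)_8 → 2² + 2² = 4 + 4 = 8
8 = (1,0)_8 → 1² + 0² = 1 + 0 = 1  — reached the fixed point 1.
1 → 1, so 1 is the first repeated value.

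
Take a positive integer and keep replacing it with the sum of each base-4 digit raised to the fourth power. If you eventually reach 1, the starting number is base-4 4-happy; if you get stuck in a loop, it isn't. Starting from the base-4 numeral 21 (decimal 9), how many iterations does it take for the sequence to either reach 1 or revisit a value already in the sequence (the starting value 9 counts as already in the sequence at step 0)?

4

9 = (2,1)_4 → 2⁴ + 1⁴ = 17
17 = (1,0,1)_4 → 1⁴ + 0⁴ + 1⁴ = 2
2 = (2)_4 → 2⁴ = 16
16 = (1,0,0)_4 → 1⁴ + 0⁴ + 0⁴ = 1  — reached 1.
That took 4 steps.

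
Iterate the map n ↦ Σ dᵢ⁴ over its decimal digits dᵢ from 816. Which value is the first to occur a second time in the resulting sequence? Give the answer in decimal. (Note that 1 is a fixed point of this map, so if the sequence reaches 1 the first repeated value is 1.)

13139

816 → 8⁴ + 1⁴ + 6⁴ = 4096 + 1 + 1296 = 5393
5393 → 5⁴ + 3⁴ + 9⁴ + 3⁴ = 625 + 81 + 6561 + 81 = 7348
7348 → 7⁴ + 3⁴ + 4⁴ + 8⁴ = 2401 + 81 + 256 + 4096 = 6834
6834 → 6⁴ + 8⁴ + 3⁴ + 4⁴ = 1296 + 4096 + 81 + 256 = 5729
5729 → 5⁴ + 7⁴ + 2⁴ + 9⁴ = 625 + 2401 + 16 + 6561 = 9603
9603 → 9⁴ + 6⁴ + 0⁴ + 3⁴ = 6561 + 1296 + 0 + 81 = 7938
7938 → 7⁴ + 9⁴ + 3⁴ + 8⁴ = 2401 + 6561 + 81 + 4096 = 13139
13139 → 1⁴ + 3⁴ + 1⁴ + 3⁴ + 9⁴ = 1 + 81 + 1 + 81 + 6561 = 6725
6725 → 6⁴ + 7⁴ + 2⁴ + 5⁴ = 1296 + 2401 + 16 + 625 = 4338
4338 → 4⁴ + 3⁴ + 3⁴ + 8⁴ = 256 + 81 + 81 + 4096 = 4514
4514 → 4⁴ + 5⁴ + 1⁴ + 4⁴ = 256 + 625 + 1 + 256 = 1138
1138 → 1⁴ + 1⁴ + 3⁴ + 8⁴ = 1 + 1 + 81 + 4096 = 4179
4179 → 4⁴ + 1⁴ + 7⁴ + 9⁴ = 256 + 1 + 2401 + 6561 = 9219
9219 → 9⁴ + 2⁴ + 1⁴ + 9⁴ = 6561 + 16 + 1 + 6561 = 13139  — 13139 already appeared earlier.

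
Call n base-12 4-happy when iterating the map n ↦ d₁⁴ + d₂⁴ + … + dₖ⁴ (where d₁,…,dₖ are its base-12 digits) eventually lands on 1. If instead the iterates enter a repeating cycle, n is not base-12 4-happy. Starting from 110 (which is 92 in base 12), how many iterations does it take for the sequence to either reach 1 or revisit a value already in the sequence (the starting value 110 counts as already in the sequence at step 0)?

110 = (9,2)_12 → 9⁴ + 2⁴ = 6577
6577 = (3,9,8,1)_12 → 3⁴ + 9⁴ + 8⁴ + 1⁴ = 10739
10739 = (6,2,6,11)_12 → 6⁴ + 2⁴ + 6⁴ + 11⁴ = 17249
17249 = (9,11,9,5)_12 → 9⁴ + 11⁴ + 9⁴ + 5⁴ = 28388
28388 = (1,4,5,1,8)_12 → 1⁴ + 4⁴ + 5⁴ + 1⁴ + 8⁴ = 4979
4979 = (2,10,6,11)_12 → 2⁴ + 10⁴ + 6⁴ + 11⁴ = 25953
25953 = (1,3,0,2,9)_12 → 1⁴ + 3⁴ + 0⁴ + 2⁴ + 9⁴ = 6659
6659 = (3,10,2,11)_12 → 3⁴ + 10⁴ + 2⁴ + 11⁴ = 24738
24738 = (1,2,3,9,6)_12 → 1⁴ + 2⁴ + 3⁴ + 9⁴ + 6⁴ = 7955
7955 = (4,7,2,11)_12 → 4⁴ + 7⁴ + 2⁴ + 11⁴ = 17314
17314 = (10,0,2,10)_12 → 10⁴ + 0⁴ + 2⁴ + 10⁴ = 20016
20016 = (11,7,0,0)_12 → 11⁴ + 7⁴ + 0⁴ + 0⁴ = 17042
17042 = (9,10,4,2)_12 → 9⁴ + 10⁴ + 4⁴ + 2⁴ = 16833
16833 = (9,8,10,9)_12 → 9⁴ + 8⁴ + 10⁴ + 9⁴ = 27218
27218 = (1,3,9,0,2)_12 → 1⁴ + 3⁴ + 9⁴ + 0⁴ + 2⁴ = 6659  — 6659 repeats.
That took 15 steps.

15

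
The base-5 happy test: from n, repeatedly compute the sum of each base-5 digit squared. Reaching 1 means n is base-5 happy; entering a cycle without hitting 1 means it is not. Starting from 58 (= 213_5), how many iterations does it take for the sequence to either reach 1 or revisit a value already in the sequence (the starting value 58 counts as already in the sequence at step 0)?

6

58 = (2,1,3)_5 → 2² + 1² + 3² = 14
14 = (2,4)_5 → 2² + 4² = 20
20 = (4,0)_5 → 4² + 0² = 16
16 = (3,1)_5 → 3² + 1² = 10
10 = (2,0)_5 → 2² + 0² = 4
4 = (4)_5 → 4² = 16  — 16 repeats.
That took 6 steps.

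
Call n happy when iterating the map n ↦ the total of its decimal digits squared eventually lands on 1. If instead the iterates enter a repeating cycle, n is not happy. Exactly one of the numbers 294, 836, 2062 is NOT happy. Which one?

294: 294 → 101 → 2 → 4 → 16 → 37 → 58 → 89 → 145 → 42 → 20 → 4  — repeats 4 (not happy)
836: 836 → 109 → 82 → 68 → 100 → 1  — reaches 1 (happy)
2062: 2062 → 44 → 32 → 13 → 10 → 1  — reaches 1 (happy)

294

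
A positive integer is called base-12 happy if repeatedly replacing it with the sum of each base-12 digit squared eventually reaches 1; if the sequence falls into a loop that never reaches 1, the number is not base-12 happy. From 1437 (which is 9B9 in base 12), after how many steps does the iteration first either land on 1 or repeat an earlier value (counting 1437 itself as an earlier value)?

6

1437 = (9,11,9)_12 → 9² + 11² + 9² = 81 + 121 + 81 = 283
283 = (1,11,7)_12 → 1² + 11² + 7² = 1 + 121 + 49 = 171
171 = (1,2,3)_12 → 1² + 2² + 3² = 1 + 4 + 9 = 14
14 = (1,2)_12 → 1² + 2² = 1 + 4 = 5
5 = (5)_12 → 5² = 25
25 = (2,1)_12 → 2² + 1² = 4 + 1 = 5  — 5 repeats.
That took 6 steps.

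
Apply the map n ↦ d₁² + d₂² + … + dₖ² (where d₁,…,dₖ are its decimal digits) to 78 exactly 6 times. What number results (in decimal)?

78 → 113
113 → 11
11 → 2
2 → 4
4 → 16
16 → 37

37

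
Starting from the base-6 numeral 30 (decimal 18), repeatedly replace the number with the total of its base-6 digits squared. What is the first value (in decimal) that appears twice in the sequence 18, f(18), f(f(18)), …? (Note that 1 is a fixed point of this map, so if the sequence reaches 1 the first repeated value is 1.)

18 = (3,0)_6 → 3² + 0² = 9
9 = (1,3)_6 → 1² + 3² = 10
10 = (1,4)_6 → 1² + 4² = 17
17 = (2,5)_6 → 2² + 5² = 29
29 = (4,5)_6 → 4² + 5² = 41
41 = (1,0,5)_6 → 1² + 0² + 5² = 26
26 = (4,2)_6 → 4² + 2² = 20
20 = (3,2)_6 → 3² + 2² = 13
13 = (2,1)_6 → 2² + 1² = 5
5 = (5)_6 → 5² = 25
25 = (4,1)_6 → 4² + 1² = 17  — 17 already appeared earlier.

17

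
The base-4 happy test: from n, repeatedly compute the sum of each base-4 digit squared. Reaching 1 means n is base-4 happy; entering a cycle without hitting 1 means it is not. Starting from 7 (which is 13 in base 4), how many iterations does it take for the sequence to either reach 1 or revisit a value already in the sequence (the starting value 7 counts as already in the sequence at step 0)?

7 = (1,3)_4 → 10
10 = (2,2)_4 → 8
8 = (2,0)_4 → 4
4 = (1,0)_4 → 1  — reached 1.
That took 4 steps.

4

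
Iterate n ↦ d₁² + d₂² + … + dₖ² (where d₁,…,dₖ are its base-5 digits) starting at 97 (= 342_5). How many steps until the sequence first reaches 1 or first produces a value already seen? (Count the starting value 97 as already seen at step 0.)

97 = (3,4,2)_5 → 3² + 4² + 2² = 29
29 = (1,0,4)_5 → 1² + 0² + 4² = 17
17 = (3,2)_5 → 3² + 2² = 13
13 = (2,3)_5 → 2² + 3² = 13  — 13 repeats.
That took 4 steps.

4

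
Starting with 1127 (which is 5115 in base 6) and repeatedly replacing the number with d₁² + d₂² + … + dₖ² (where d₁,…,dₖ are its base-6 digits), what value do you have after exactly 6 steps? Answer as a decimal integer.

17

1127 = (5,1,1,5)_6 → 5² + 1² + 1² + 5² = 52
52 = (1,2,4)_6 → 1² + 2² + 4² = 21
21 = (3,3)_6 → 3² + 3² = 18
18 = (3,0)_6 → 3² + 0² = 9
9 = (1,3)_6 → 1² + 3² = 10
10 = (1,4)_6 → 1² + 4² = 17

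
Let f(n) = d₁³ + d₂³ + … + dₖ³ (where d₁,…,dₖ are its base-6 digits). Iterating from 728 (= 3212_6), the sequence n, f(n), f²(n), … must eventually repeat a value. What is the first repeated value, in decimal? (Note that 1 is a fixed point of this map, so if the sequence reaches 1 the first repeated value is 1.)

190

728 = (3,2,1,2)_6 → 3³ + 2³ + 1³ + 2³ = 27 + 8 + 1 + 8 = 44
44 = (1,1,2)_6 → 1³ + 1³ + 2³ = 1 + 1 + 8 = 10
10 = (1,4)_6 → 1³ + 4³ = 1 + 64 = 65
65 = (1,4,5)_6 → 1³ + 4³ + 5³ = 1 + 64 + 125 = 190
190 = (5,1,4)_6 → 5³ + 1³ + 4³ = 125 + 1 + 64 = 190  — 190 already appeared earlier.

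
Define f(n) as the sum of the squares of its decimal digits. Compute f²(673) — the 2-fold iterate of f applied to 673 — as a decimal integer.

673 → 94
94 → 97

97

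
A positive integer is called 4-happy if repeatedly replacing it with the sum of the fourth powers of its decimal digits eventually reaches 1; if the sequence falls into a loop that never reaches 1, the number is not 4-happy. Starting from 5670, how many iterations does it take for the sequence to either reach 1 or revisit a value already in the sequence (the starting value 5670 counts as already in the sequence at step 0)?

5670 → 5⁴ + 6⁴ + 7⁴ + 0⁴ = 625 + 1296 + 2401 + 0 = 4322
4322 → 4⁴ + 3⁴ + 2⁴ + 2⁴ = 256 + 81 + 16 + 16 = 369
369 → 3⁴ + 6⁴ + 9⁴ = 81 + 1296 + 6561 = 7938
7938 → 7⁴ + 9⁴ + 3⁴ + 8⁴ = 2401 + 6561 + 81 + 4096 = 13139
13139 → 1⁴ + 3⁴ + 1⁴ + 3⁴ + 9⁴ = 1 + 81 + 1 + 81 + 6561 = 6725
6725 → 6⁴ + 7⁴ + 2⁴ + 5⁴ = 1296 + 2401 + 16 + 625 = 4338
4338 → 4⁴ + 3⁴ + 3⁴ + 8⁴ = 256 + 81 + 81 + 4096 = 4514
4514 → 4⁴ + 5⁴ + 1⁴ + 4⁴ = 256 + 625 + 1 + 256 = 1138
1138 → 1⁴ + 1⁴ + 3⁴ + 8⁴ = 1 + 1 + 81 + 4096 = 4179
4179 → 4⁴ + 1⁴ + 7⁴ + 9⁴ = 256 + 1 + 2401 + 6561 = 9219
9219 → 9⁴ + 2⁴ + 1⁴ + 9⁴ = 6561 + 16 + 1 + 6561 = 13139  — 13139 repeats.
That took 11 steps.

11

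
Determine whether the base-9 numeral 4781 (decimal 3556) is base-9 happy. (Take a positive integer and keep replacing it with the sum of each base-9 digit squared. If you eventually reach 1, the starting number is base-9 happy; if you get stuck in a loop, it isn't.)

3556 = (4,7,8,1)_9 → 4² + 7² + 8² + 1² = 130
130 = (1,5,4)_9 → 1² + 5² + 4² = 42
42 = (4,6)_9 → 4² + 6² = 52
52 = (5,7)_9 → 5² + 7² = 74
74 = (8,2)_9 → 8² + 2² = 68
68 = (7,5)_9 → 7² + 5² = 74  — 74 already seen; the sequence cycles without reaching 1.

not base-9 happy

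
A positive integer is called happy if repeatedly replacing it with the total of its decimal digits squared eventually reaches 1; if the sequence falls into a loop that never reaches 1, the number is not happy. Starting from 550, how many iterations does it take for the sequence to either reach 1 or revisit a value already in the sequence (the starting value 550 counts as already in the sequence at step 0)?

13

550 → 5² + 5² + 0² = 25 + 25 + 0 = 50
50 → 5² + 0² = 25 + 0 = 25
25 → 2² + 5² = 4 + 25 = 29
29 → 2² + 9² = 4 + 81 = 85
85 → 8² + 5² = 64 + 25 = 89
89 → 8² + 9² = 64 + 81 = 145
145 → 1² + 4² + 5² = 1 + 16 + 25 = 42
42 → 4² + 2² = 16 + 4 = 20
20 → 2² + 0² = 4 + 0 = 4
4 → 4² = 16
16 → 1² + 6² = 1 + 36 = 37
37 → 3² + 7² = 9 + 49 = 58
58 → 5² + 8² = 25 + 64 = 89  — 89 repeats.
That took 13 steps.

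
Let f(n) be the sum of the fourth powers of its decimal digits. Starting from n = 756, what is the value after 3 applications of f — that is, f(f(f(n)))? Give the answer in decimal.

756 → 7⁴ + 5⁴ + 6⁴ = 4322
4322 → 4⁴ + 3⁴ + 2⁴ + 2⁴ = 369
369 → 3⁴ + 6⁴ + 9⁴ = 7938

7938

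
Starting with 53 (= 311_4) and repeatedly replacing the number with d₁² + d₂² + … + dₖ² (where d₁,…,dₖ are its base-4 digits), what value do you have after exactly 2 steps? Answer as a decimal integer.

13

53 = (3,1,1)_4 → 11
11 = (2,3)_4 → 13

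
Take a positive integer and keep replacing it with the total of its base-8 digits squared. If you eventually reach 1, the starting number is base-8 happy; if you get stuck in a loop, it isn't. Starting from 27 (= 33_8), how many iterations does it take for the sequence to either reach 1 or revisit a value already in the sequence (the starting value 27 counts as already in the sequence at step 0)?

27 = (3,3)_8 → 3² + 3² = 9 + 9 = 18
18 = (2,2)_8 → 2² + 2² = 4 + 4 = 8
8 = (1,0)_8 → 1² + 0² = 1 + 0 = 1  — reached 1.
That took 3 steps.

3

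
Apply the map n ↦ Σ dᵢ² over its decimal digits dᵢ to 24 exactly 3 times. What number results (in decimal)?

16

24 → 20
20 → 4
4 → 16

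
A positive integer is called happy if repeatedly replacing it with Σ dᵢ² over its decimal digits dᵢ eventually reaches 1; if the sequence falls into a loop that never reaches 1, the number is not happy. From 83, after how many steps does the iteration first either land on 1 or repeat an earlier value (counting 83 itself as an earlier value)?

10

83 → 8² + 3² = 64 + 9 = 73
73 → 7² + 3² = 49 + 9 = 58
58 → 5² + 8² = 25 + 64 = 89
89 → 8² + 9² = 64 + 81 = 145
145 → 1² + 4² + 5² = 1 + 16 + 25 = 42
42 → 4² + 2² = 16 + 4 = 20
20 → 2² + 0² = 4 + 0 = 4
4 → 4² = 16
16 → 1² + 6² = 1 + 36 = 37
37 → 3² + 7² = 9 + 49 = 58  — 58 repeats.
That took 10 steps.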